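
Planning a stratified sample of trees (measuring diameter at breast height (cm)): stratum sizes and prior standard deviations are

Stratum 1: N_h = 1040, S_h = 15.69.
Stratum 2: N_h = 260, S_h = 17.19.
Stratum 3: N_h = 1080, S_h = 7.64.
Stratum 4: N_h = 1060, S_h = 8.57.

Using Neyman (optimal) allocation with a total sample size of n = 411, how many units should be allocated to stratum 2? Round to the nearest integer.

48

Neyman allocation: n_h = n · N_h S_h / Σ N_i S_i, with n = 411.
  stratum 1: N_h·S_h = 1040·15.69 = 16317.60
  stratum 2: N_h·S_h = 260·17.19 = 4469.40
  stratum 3: N_h·S_h = 1080·7.64 = 8251.20
  stratum 4: N_h·S_h = 1060·8.57 = 9084.20
Σ N_h S_h = 38122.40
n for stratum 2 = 411·4469.40/38122.40 = 48.185 → 48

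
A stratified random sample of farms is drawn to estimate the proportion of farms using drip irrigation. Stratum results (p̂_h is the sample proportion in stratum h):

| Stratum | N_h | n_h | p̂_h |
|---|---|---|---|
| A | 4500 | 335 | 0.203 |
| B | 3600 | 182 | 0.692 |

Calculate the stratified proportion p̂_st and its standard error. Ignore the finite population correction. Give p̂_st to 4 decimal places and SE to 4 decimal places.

N = 8100; stratum weights W_h = N_h/N.
p̂_st = Σ W_h p̂_h = (4500·0.203 + 3600·0.692)/8100 = 0.42033
V̂(p̂_st) = Σ W_h² p̂_h(1−p̂_h)/(n_h−1):
  stratum A: (4500/8100)²·0.203·0.797/334 = 0.000149507
  stratum B: (3600/8100)²·0.692·0.308/181 = 0.000232602
V̂(p̂_st) = 0.000382109; SE = √V̂ = 0.0195476

p̂_st ≈ 0.4203, SE ≈ 0.0195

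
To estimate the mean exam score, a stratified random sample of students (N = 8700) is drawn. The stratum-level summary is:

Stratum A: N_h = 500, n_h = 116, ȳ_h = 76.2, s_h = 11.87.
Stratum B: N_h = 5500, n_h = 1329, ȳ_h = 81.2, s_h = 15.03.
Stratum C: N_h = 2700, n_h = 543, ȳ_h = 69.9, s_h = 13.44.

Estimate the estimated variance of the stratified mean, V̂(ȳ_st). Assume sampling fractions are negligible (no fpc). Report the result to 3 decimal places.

V̂(ȳ_st) ≈ 0.104

V̂(ȳ_st) = Σ W_h² s_h²/n_h, with W_h = N_h/N and N = 8700:
  stratum A: (500/8700)²·11.87²/116 = 0.00401185
  stratum B: (5500/8700)²·15.03²/1329 = 0.0679329
  stratum C: (2700/8700)²·13.44²/543 = 0.0320396
V̂(ȳ_st) = 0.103984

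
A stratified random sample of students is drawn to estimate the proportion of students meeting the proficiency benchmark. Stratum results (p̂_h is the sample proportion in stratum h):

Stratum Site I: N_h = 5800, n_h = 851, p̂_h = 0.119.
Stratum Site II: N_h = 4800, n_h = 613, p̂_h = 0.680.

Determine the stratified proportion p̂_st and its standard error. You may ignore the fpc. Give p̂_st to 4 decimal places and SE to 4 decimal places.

N = 10600; stratum weights W_h = N_h/N.
p̂_st = Σ W_h p̂_h = (5800·0.119 + 4800·0.680)/10600 = 0.37304
V̂(p̂_st) = Σ W_h² p̂_h(1−p̂_h)/(n_h−1):
  stratum Site I: (5800/10600)²·0.119·0.881/850 = 3.69274e-05
  stratum Site II: (4800/10600)²·0.680·0.320/612 = 7.29085e-05
V̂(p̂_st) = 0.000109836; SE = √V̂ = 0.0104803

p̂_st ≈ 0.3730, SE ≈ 0.0105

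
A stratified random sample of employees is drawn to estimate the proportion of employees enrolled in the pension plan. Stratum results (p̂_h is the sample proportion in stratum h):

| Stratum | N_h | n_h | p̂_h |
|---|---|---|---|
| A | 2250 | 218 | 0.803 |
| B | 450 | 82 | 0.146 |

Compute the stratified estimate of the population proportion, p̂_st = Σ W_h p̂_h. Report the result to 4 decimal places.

p̂_st ≈ 0.6935

N = 2700; stratum weights W_h = N_h/N.
p̂_st = Σ W_h p̂_h = (2250·0.803 + 450·0.146)/2700 = 0.69350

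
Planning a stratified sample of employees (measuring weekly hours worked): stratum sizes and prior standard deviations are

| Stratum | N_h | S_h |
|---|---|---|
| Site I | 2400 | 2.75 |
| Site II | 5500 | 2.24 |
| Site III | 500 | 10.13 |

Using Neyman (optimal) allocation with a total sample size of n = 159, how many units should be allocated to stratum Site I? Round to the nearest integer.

44

Neyman allocation: n_h = n · N_h S_h / Σ N_i S_i, with n = 159.
  stratum Site I: N_h·S_h = 2400·2.75 = 6600.00
  stratum Site II: N_h·S_h = 5500·2.24 = 12320.00
  stratum Site III: N_h·S_h = 500·10.13 = 5065.00
Σ N_h S_h = 23985.00
n for stratum Site I = 159·6600.00/23985.00 = 43.752 → 44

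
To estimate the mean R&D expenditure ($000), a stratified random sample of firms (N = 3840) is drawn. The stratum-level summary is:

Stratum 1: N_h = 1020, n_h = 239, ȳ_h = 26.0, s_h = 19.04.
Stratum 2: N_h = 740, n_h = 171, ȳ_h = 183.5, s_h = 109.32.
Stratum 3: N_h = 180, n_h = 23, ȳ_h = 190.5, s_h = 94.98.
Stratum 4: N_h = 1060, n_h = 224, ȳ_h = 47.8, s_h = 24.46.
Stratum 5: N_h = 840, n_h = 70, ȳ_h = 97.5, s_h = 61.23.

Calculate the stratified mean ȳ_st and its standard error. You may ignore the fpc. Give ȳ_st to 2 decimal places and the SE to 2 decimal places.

ȳ_st = Σ W_h ȳ_h = (1020·26.0 + 740·183.5 + 180·190.5 + 1060·47.8 + 840·97.5)/3840 = 85.72083
V̂(ȳ_st) = Σ W_h² s_h²/n_h, with W_h = N_h/N and N = 3840:
  stratum 1: (1020/3840)²·19.04²/239 = 0.107022
  stratum 2: (740/3840)²·109.32²/171 = 2.5954
  stratum 3: (180/3840)²·94.98²/23 = 0.861825
  stratum 4: (1060/3840)²·24.46²/224 = 0.203523
  stratum 5: (840/3840)²·61.23²/70 = 2.56287
V̂(ȳ_st) = 6.33064
SE(ȳ_st) = √6.33064 = 2.51608

ȳ_st ≈ 85.72, SE ≈ 2.52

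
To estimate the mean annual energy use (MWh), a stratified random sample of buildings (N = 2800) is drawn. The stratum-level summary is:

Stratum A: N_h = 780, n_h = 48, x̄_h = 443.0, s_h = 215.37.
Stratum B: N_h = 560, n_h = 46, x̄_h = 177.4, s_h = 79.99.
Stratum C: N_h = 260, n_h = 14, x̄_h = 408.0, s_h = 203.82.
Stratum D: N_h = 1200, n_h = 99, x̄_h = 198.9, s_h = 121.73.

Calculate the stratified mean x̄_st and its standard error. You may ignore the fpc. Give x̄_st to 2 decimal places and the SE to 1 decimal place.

x̄_st ≈ 282.02, SE ≈ 11.6

x̄_st = Σ W_h x̄_h = (780·443.0 + 560·177.4 + 260·408.0 + 1200·198.9)/2800 = 282.01571
V̂(x̄_st) = Σ W_h² s_h²/n_h, with W_h = N_h/N and N = 2800:
  stratum A: (780/2800)²·215.37²/48 = 74.9898
  stratum B: (560/2800)²·79.99²/46 = 5.56383
  stratum C: (260/2800)²·203.82²/14 = 25.5856
  stratum D: (1200/2800)²·121.73²/99 = 27.492
V̂(x̄_st) = 133.631
SE(x̄_st) = √133.631 = 11.5599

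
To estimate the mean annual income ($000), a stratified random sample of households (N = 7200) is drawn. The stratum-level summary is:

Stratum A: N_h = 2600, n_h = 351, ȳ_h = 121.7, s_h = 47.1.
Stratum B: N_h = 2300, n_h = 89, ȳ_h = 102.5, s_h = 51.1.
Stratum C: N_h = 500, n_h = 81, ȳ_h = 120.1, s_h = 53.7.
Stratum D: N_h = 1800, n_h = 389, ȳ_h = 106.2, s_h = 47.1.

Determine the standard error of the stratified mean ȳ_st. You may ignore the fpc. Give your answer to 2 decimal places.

V̂(ȳ_st) = Σ W_h² s_h²/n_h, with W_h = N_h/N and N = 7200:
  stratum A: (2600/7200)²·47.1²/351 = 0.824169
  stratum B: (2300/7200)²·51.1²/89 = 2.99394
  stratum C: (500/7200)²·53.7²/81 = 0.171687
  stratum D: (1800/7200)²·47.1²/389 = 0.356428
V̂(ȳ_st) = 4.34622
SE(ȳ_st) = √4.34622 = 2.08476

SE(ȳ_st) ≈ 2.08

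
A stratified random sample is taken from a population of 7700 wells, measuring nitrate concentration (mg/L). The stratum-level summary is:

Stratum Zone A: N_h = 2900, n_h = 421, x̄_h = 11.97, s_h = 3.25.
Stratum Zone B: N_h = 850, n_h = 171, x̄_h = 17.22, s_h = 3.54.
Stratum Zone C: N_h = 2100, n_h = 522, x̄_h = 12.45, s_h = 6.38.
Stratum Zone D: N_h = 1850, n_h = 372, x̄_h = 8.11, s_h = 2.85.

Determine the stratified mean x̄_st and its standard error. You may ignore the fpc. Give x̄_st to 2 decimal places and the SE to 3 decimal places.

x̄_st = Σ W_h x̄_h = (2900·11.97 + 850·17.22 + 2100·12.45 + 1850·8.11)/7700 = 11.75305
V̂(x̄_st) = Σ W_h² s_h²/n_h, with W_h = N_h/N and N = 7700:
  stratum Zone A: (2900/7700)²·3.25²/421 = 0.00355876
  stratum Zone B: (850/7700)²·3.54²/171 = 0.000893032
  stratum Zone C: (2100/7700)²·6.38²/522 = 0.0058
  stratum Zone D: (1850/7700)²·2.85²/372 = 0.0012604
V̂(x̄_st) = 0.0115122
SE(x̄_st) = √0.0115122 = 0.107295

x̄_st ≈ 11.75, SE ≈ 0.107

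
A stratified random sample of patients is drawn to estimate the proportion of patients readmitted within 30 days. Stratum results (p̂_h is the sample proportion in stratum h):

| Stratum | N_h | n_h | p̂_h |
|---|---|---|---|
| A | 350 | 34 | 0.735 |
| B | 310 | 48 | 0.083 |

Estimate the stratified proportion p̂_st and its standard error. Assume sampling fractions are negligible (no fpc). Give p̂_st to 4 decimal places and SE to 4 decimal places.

N = 660; stratum weights W_h = N_h/N.
p̂_st = Σ W_h p̂_h = (350·0.735 + 310·0.083)/660 = 0.42876
V̂(p̂_st) = Σ W_h² p̂_h(1−p̂_h)/(n_h−1):
  stratum A: (350/660)²·0.735·0.265/33 = 0.00165984
  stratum B: (310/660)²·0.083·0.917/47 = 0.000357261
V̂(p̂_st) = 0.00201711; SE = √V̂ = 0.0449122

p̂_st ≈ 0.4288, SE ≈ 0.0449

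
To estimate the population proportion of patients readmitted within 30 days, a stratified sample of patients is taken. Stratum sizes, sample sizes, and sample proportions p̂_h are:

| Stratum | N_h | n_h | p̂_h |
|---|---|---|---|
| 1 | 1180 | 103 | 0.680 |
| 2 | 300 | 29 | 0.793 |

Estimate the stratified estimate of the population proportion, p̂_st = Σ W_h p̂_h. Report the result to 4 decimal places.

p̂_st ≈ 0.7029

N = 1480; stratum weights W_h = N_h/N.
p̂_st = Σ W_h p̂_h = (1180·0.680 + 300·0.793)/1480 = 0.70291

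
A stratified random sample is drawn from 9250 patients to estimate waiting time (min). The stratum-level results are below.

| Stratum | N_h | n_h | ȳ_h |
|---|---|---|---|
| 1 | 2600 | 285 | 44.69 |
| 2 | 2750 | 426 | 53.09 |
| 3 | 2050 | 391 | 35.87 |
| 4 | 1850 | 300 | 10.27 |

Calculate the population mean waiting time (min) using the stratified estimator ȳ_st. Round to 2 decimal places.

N = Σ N_h = 9250. Stratum weights W_h = N_h/N.
ȳ_st = (2600·44.69 + 2750·53.09 + 2050·35.87 + 1850·10.27) / 9250 = 38.3486

ȳ_st ≈ 38.35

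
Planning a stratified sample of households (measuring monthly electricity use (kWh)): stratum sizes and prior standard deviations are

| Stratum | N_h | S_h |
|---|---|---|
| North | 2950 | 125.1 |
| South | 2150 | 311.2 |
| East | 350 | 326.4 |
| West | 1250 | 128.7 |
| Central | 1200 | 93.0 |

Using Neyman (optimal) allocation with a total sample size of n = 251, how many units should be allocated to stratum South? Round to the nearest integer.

Neyman allocation: n_h = n · N_h S_h / Σ N_i S_i, with n = 251.
  stratum North: N_h·S_h = 2950·125.1 = 369045.00
  stratum South: N_h·S_h = 2150·311.2 = 669080.00
  stratum East: N_h·S_h = 350·326.4 = 114240.00
  stratum West: N_h·S_h = 1250·128.7 = 160875.00
  stratum Central: N_h·S_h = 1200·93.0 = 111600.00
Σ N_h S_h = 1424840.00
n for stratum South = 251·669080.00/1424840.00 = 117.865 → 118

118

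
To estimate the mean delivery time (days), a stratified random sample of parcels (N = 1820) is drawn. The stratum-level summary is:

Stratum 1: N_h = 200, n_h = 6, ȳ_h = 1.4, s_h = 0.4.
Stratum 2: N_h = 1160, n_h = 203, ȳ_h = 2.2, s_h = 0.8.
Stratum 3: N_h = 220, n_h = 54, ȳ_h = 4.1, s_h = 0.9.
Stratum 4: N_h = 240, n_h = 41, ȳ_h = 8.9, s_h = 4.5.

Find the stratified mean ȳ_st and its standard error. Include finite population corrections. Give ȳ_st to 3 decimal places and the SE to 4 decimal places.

ȳ_st ≈ 3.225, SE ≈ 0.0930

ȳ_st = Σ W_h ȳ_h = (200·1.4 + 1160·2.2 + 220·4.1 + 240·8.9)/1820 = 3.22527
V̂(ȳ_st) = Σ W_h² (1 − n_h/N_h) s_h²/n_h, with W_h = N_h/N and N = 1820:
  stratum 1: (200/1820)²·(1 − 6/200)·0.4²/6 = 0.000312362
  stratum 2: (1160/1820)²·(1 − 203/1160)·0.8²/203 = 0.0010566
  stratum 3: (220/1820)²·(1 − 54/220)·0.9²/54 = 0.000165379
  stratum 4: (240/1820)²·(1 − 41/240)·4.5²/41 = 0.00712136
V̂(ȳ_st) = 0.0086557
SE(ȳ_st) = √0.0086557 = 0.093036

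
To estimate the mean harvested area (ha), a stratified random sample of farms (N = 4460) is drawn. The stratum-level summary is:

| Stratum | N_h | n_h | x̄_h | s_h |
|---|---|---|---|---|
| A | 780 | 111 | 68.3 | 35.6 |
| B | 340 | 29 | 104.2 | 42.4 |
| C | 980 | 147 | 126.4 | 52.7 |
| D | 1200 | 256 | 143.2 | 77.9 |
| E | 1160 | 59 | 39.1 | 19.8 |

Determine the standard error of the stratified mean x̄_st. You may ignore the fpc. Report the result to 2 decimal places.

V̂(x̄_st) = Σ W_h² s_h²/n_h, with W_h = N_h/N and N = 4460:
  stratum A: (780/4460)²·35.6²/111 = 0.349218
  stratum B: (340/4460)²·42.4²/29 = 0.360265
  stratum C: (980/4460)²·52.7²/147 = 0.912192
  stratum D: (1200/4460)²·77.9²/256 = 1.71604
  stratum E: (1160/4460)²·19.8²/59 = 0.449495
V̂(x̄_st) = 3.78721
SE(x̄_st) = √3.78721 = 1.94608

SE(x̄_st) ≈ 1.95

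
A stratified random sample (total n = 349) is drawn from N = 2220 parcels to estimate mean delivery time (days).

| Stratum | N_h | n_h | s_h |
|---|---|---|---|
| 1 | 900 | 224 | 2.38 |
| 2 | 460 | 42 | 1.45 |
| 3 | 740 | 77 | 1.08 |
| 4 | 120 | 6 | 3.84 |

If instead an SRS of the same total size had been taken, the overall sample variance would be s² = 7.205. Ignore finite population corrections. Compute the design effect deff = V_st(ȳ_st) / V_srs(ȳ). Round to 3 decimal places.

V̂(ȳ_st) = Σ W_h² s_h²/n_h, with W_h = N_h/N and N = 2220:
  stratum 1: (900/2220)²·2.38²/224 = 0.00415609
  stratum 2: (460/2220)²·1.45²/42 = 0.0021493
  stratum 3: (740/2220)²·1.08²/77 = 0.00168312
  stratum 4: (120/2220)²·3.84²/6 = 0.00718072
V_st = 0.0151692
V_srs = s²/n = 7.205/349 = 0.0206447
deff = V_st / V_srs = 0.0151692/0.0206447 = 0.7348

deff ≈ 0.735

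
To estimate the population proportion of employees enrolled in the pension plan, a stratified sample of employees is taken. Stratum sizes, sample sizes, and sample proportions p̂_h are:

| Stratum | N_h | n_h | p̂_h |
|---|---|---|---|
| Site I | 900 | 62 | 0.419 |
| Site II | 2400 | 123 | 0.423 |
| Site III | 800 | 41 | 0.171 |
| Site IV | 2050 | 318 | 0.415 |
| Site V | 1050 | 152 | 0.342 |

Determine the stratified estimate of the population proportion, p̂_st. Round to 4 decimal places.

N = 7200; stratum weights W_h = N_h/N.
p̂_st = Σ W_h p̂_h = (900·0.419 + 2400·0.423 + 800·0.171 + 2050·0.415 + 1050·0.342)/7200 = 0.38041

p̂_st ≈ 0.3804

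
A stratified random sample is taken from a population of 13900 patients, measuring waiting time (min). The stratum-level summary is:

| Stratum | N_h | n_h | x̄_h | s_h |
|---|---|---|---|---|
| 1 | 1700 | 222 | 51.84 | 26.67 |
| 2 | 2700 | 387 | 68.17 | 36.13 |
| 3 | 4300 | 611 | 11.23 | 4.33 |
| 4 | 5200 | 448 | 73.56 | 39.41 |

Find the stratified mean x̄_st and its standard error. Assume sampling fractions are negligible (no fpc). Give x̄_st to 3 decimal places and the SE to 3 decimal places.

x̄_st = Σ W_h x̄_h = (1700·51.84 + 2700·68.17 + 4300·11.23 + 5200·73.56)/13900 = 50.57468
V̂(x̄_st) = Σ W_h² s_h²/n_h, with W_h = N_h/N and N = 13900:
  stratum 1: (1700/13900)²·26.67²/222 = 0.0479249
  stratum 2: (2700/13900)²·36.13²/387 = 0.127269
  stratum 3: (4300/13900)²·4.33²/611 = 0.00293658
  stratum 4: (5200/13900)²·39.41²/448 = 0.48519
V̂(x̄_st) = 0.663321
SE(x̄_st) = √0.663321 = 0.814445

x̄_st ≈ 50.575, SE ≈ 0.814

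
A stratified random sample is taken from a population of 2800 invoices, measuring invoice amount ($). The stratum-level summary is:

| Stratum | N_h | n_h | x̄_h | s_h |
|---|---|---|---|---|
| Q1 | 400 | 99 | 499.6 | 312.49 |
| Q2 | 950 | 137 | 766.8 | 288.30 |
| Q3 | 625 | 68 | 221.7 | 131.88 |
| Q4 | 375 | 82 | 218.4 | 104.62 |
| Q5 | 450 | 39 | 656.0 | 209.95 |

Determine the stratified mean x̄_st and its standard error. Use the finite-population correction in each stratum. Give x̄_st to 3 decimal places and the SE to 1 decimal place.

x̄_st ≈ 515.701, SE ≈ 10.7

x̄_st = Σ W_h x̄_h = (400·499.6 + 950·766.8 + 625·221.7 + 375·218.4 + 450·656.0)/2800 = 515.70089
V̂(x̄_st) = Σ W_h² (1 − n_h/N_h) s_h²/n_h, with W_h = N_h/N and N = 2800:
  stratum Q1: (400/2800)²·(1 − 99/400)·312.49²/99 = 15.1477
  stratum Q2: (950/2800)²·(1 − 137/950)·288.30²/137 = 59.7677
  stratum Q3: (625/2800)²·(1 − 68/625)·131.88²/68 = 11.3571
  stratum Q4: (375/2800)²·(1 − 82/375)·104.62²/82 = 1.87068
  stratum Q5: (450/2800)²·(1 − 39/450)·209.95²/39 = 26.6628
V̂(x̄_st) = 114.806
SE(x̄_st) = √114.806 = 10.7148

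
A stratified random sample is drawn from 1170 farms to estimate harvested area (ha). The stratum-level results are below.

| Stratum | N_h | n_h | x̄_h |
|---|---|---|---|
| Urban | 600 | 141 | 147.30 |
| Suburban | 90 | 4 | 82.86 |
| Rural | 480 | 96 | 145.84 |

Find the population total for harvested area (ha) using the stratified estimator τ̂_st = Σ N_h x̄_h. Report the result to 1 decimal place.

τ̂_st ≈ 165840.6

τ̂_st = Σ N_h x̄_h = 600·147.30 + 90·82.86 + 480·145.84 = 165840.6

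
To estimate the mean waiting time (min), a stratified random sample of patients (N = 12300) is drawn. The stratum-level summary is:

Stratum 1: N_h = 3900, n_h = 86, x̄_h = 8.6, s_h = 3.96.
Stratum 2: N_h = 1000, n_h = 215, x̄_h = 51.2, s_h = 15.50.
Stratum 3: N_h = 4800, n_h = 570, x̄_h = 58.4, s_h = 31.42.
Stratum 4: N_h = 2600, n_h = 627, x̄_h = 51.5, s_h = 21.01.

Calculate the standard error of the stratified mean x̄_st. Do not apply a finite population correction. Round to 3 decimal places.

V̂(x̄_st) = Σ W_h² s_h²/n_h, with W_h = N_h/N and N = 12300:
  stratum 1: (3900/12300)²·3.96²/86 = 0.018332
  stratum 2: (1000/12300)²·15.50²/215 = 0.00738609
  stratum 3: (4800/12300)²·31.42²/570 = 0.263761
  stratum 4: (2600/12300)²·21.01²/627 = 0.0314573
V̂(x̄_st) = 0.320936
SE(x̄_st) = √0.320936 = 0.566512

SE(x̄_st) ≈ 0.567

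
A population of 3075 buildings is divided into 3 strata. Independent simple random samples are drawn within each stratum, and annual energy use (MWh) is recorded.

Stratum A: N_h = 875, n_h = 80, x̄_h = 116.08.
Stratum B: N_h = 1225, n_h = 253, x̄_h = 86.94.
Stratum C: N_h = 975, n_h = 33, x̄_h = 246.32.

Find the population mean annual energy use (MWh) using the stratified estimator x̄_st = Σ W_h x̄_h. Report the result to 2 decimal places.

N = Σ N_h = 3075. Stratum weights W_h = N_h/N.
x̄_st = (875·116.08 + 1225·86.94 + 975·246.32) / 3075 = 145.7670

x̄_st ≈ 145.77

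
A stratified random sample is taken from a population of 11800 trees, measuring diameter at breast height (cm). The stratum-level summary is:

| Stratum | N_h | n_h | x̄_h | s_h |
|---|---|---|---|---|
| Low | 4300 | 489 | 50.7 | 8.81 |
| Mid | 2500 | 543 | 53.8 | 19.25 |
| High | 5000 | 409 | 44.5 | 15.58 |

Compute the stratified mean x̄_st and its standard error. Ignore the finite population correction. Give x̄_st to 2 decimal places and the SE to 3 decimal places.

x̄_st = Σ W_h x̄_h = (4300·50.7 + 2500·53.8 + 5000·44.5)/11800 = 48.72966
V̂(x̄_st) = Σ W_h² s_h²/n_h, with W_h = N_h/N and N = 11800:
  stratum Low: (4300/11800)²·8.81²/489 = 0.0210773
  stratum Mid: (2500/11800)²·19.25²/543 = 0.0306322
  stratum High: (5000/11800)²·15.58²/409 = 0.106558
V̂(x̄_st) = 0.158268
SE(x̄_st) = √0.158268 = 0.397829

x̄_st ≈ 48.73, SE ≈ 0.398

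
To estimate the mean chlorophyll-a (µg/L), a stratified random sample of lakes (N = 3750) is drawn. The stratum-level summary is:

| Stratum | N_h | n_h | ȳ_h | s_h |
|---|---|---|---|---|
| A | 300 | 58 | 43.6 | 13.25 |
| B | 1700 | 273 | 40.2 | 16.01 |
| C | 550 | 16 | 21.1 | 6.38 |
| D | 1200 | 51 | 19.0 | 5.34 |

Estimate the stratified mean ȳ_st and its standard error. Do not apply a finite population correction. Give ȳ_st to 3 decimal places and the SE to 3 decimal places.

ȳ_st ≈ 30.887, SE ≈ 0.569

ȳ_st = Σ W_h ȳ_h = (300·43.6 + 1700·40.2 + 550·21.1 + 1200·19.0)/3750 = 30.88667
V̂(ȳ_st) = Σ W_h² s_h²/n_h, with W_h = N_h/N and N = 3750:
  stratum A: (300/3750)²·13.25²/58 = 0.0193724
  stratum B: (1700/3750)²·16.01²/273 = 0.192955
  stratum C: (550/3750)²·6.38²/16 = 0.0547248
  stratum D: (1200/3750)²·5.34²/51 = 0.0572549
V̂(ȳ_st) = 0.324307
SE(ȳ_st) = √0.324307 = 0.569479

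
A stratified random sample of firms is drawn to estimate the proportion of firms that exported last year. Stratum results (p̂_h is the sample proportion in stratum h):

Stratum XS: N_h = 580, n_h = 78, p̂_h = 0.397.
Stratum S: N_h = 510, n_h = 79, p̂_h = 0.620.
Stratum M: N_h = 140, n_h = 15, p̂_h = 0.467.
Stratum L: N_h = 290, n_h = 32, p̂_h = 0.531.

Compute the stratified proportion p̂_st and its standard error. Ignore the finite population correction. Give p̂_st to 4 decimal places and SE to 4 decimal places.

N = 1520; stratum weights W_h = N_h/N.
p̂_st = Σ W_h p̂_h = (580·0.397 + 510·0.620 + 140·0.467 + 290·0.531)/1520 = 0.50384
V̂(p̂_st) = Σ W_h² p̂_h(1−p̂_h)/(n_h−1):
  stratum XS: (580/1520)²·0.397·0.603/77 = 0.000452674
  stratum S: (510/1520)²·0.620·0.380/78 = 0.000340043
  stratum M: (140/1520)²·0.467·0.533/14 = 0.000150829
  stratum L: (290/1520)²·0.531·0.469/31 = 0.000292425
V̂(p̂_st) = 0.00123597; SE = √V̂ = 0.0351564

p̂_st ≈ 0.5038, SE ≈ 0.0352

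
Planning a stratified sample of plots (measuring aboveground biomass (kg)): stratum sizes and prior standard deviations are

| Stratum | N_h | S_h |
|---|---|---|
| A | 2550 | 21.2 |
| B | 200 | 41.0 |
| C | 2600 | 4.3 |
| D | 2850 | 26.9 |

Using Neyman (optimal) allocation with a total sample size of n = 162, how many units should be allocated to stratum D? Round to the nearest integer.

83

Neyman allocation: n_h = n · N_h S_h / Σ N_i S_i, with n = 162.
  stratum A: N_h·S_h = 2550·21.2 = 54060.00
  stratum B: N_h·S_h = 200·41.0 = 8200.00
  stratum C: N_h·S_h = 2600·4.3 = 11180.00
  stratum D: N_h·S_h = 2850·26.9 = 76665.00
Σ N_h S_h = 150105.00
n for stratum D = 162·76665.00/150105.00 = 82.740 → 83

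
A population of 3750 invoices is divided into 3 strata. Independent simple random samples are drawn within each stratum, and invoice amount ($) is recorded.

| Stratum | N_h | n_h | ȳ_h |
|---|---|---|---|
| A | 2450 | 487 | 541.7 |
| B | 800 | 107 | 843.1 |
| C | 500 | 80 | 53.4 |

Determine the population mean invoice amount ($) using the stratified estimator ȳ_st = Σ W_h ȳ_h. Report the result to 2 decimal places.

N = Σ N_h = 3750. Stratum weights W_h = N_h/N.
ȳ_st = (2450·541.7 + 800·843.1 + 500·53.4) / 3750 = 540.8920

ȳ_st ≈ 540.89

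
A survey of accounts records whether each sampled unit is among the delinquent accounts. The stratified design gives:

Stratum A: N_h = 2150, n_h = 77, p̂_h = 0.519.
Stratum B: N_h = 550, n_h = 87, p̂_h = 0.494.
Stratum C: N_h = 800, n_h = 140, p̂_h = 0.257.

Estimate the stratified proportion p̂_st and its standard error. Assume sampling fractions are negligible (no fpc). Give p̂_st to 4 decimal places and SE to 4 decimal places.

N = 3500; stratum weights W_h = N_h/N.
p̂_st = Σ W_h p̂_h = (2150·0.519 + 550·0.494 + 800·0.257)/3500 = 0.45519
V̂(p̂_st) = Σ W_h² p̂_h(1−p̂_h)/(n_h−1):
  stratum A: (2150/3500)²·0.519·0.481/76 = 0.00123948
  stratum B: (550/3500)²·0.494·0.506/86 = 7.17742e-05
  stratum C: (800/3500)²·0.257·0.743/139 = 7.17713e-05
V̂(p̂_st) = 0.00138303; SE = √V̂ = 0.0371891

p̂_st ≈ 0.4552, SE ≈ 0.0372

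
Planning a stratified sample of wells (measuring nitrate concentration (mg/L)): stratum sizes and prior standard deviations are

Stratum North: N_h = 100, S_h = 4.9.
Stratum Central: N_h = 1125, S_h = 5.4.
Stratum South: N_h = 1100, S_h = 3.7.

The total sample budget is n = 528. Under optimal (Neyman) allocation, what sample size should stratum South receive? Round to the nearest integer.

202

Neyman allocation: n_h = n · N_h S_h / Σ N_i S_i, with n = 528.
  stratum North: N_h·S_h = 100·4.9 = 490.00
  stratum Central: N_h·S_h = 1125·5.4 = 6075.00
  stratum South: N_h·S_h = 1100·3.7 = 4070.00
Σ N_h S_h = 10635.00
n for stratum South = 528·4070.00/10635.00 = 202.065 → 202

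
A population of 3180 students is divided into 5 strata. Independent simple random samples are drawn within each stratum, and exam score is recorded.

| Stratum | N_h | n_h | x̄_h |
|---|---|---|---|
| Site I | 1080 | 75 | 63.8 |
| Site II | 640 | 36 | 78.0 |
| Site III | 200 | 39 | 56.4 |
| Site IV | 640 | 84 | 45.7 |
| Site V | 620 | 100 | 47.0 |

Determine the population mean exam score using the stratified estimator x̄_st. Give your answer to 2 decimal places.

x̄_st ≈ 59.27

N = Σ N_h = 3180. Stratum weights W_h = N_h/N.
x̄_st = (1080·63.8 + 640·78.0 + 200·56.4 + 640·45.7 + 620·47.0) / 3180 = 59.2742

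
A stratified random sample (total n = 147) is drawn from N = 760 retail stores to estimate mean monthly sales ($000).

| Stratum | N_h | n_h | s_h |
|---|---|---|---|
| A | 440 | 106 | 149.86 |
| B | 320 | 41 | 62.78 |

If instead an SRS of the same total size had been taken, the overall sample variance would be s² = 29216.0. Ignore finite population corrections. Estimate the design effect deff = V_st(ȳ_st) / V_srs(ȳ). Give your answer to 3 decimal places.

deff ≈ 0.443

V̂(ȳ_st) = Σ W_h² s_h²/n_h, with W_h = N_h/N and N = 760:
  stratum A: (440/760)²·149.86²/106 = 71.014
  stratum B: (320/760)²·62.78²/41 = 17.0424
V_st = 88.0564
V_srs = s²/n = 29216.0/147 = 198.748
deff = V_st / V_srs = 88.0564/198.748 = 0.4431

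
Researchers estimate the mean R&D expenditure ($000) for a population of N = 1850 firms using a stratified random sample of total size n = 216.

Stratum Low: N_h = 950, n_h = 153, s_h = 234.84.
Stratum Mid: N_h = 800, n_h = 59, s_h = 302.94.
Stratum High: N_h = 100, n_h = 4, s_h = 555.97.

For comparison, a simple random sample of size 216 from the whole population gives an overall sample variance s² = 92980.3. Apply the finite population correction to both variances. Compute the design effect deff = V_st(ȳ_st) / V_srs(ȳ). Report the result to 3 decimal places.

V̂(ȳ_st) = Σ W_h² (1 − n_h/N_h) s_h²/n_h, with W_h = N_h/N and N = 1850:
  stratum Low: (950/1850)²·(1 − 153/950)·234.84²/153 = 79.7427
  stratum Mid: (800/1850)²·(1 − 59/800)·302.94²/59 = 269.418
  stratum High: (100/1850)²·(1 − 4/100)·555.97²/4 = 216.756
V_st = 565.916
V_srs = (1 − 216/1850)·92980.3/216 = 380.205
deff = V_st / V_srs = 565.916/380.205 = 1.4885

deff ≈ 1.488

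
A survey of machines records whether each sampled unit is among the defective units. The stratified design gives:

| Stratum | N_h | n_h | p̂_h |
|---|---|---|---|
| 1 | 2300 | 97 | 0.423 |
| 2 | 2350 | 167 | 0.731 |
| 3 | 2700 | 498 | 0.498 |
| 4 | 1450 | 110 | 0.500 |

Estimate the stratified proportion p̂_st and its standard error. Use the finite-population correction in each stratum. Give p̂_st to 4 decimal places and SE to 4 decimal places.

N = 8800; stratum weights W_h = N_h/N.
p̂_st = Σ W_h p̂_h = (2300·0.423 + 2350·0.731 + 2700·0.498 + 1450·0.500)/8800 = 0.54095
V̂(p̂_st) = Σ W_h² (1 − n_h/N_h) p̂_h(1−p̂_h)/(n_h−1):
  stratum 1: (2300/8800)²·(1 − 97/2300)·0.423·0.577/96 = 0.00016635
  stratum 2: (2350/8800)²·(1 − 167/2350)·0.731·0.269/166 = 7.84726e-05
  stratum 3: (2700/8800)²·(1 − 498/2700)·0.498·0.502/497 = 3.86182e-05
  stratum 4: (1450/8800)²·(1 − 110/1450)·0.500·0.500/109 = 5.75468e-05
V̂(p̂_st) = 0.000340987; SE = √V̂ = 0.0184658

p̂_st ≈ 0.5409, SE ≈ 0.0185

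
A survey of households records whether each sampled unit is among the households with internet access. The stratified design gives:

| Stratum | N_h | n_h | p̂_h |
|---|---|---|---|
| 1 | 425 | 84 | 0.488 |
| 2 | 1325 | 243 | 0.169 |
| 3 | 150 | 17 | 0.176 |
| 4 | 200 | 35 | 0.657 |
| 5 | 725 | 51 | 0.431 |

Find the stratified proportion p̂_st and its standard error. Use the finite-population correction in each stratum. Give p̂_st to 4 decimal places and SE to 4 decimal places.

p̂_st ≈ 0.3192, SE ≈ 0.0226

N = 2825; stratum weights W_h = N_h/N.
p̂_st = Σ W_h p̂_h = (425·0.488 + 1325·0.169 + 150·0.176 + 200·0.657 + 725·0.431)/2825 = 0.31915
V̂(p̂_st) = Σ W_h² (1 − n_h/N_h) p̂_h(1−p̂_h)/(n_h−1):
  stratum 1: (425/2825)²·(1 − 84/425)·0.488·0.512/83 = 5.46661e-05
  stratum 2: (1325/2825)²·(1 − 243/1325)·0.169·0.831/242 = 0.000104251
  stratum 3: (150/2825)²·(1 − 17/150)·0.176·0.824/16 = 2.26582e-05
  stratum 4: (200/2825)²·(1 − 35/200)·0.657·0.343/34 = 2.74068e-05
  stratum 5: (725/2825)²·(1 − 51/725)·0.431·0.569/50 = 0.000300317
V̂(p̂_st) = 0.000509299; SE = √V̂ = 0.0225677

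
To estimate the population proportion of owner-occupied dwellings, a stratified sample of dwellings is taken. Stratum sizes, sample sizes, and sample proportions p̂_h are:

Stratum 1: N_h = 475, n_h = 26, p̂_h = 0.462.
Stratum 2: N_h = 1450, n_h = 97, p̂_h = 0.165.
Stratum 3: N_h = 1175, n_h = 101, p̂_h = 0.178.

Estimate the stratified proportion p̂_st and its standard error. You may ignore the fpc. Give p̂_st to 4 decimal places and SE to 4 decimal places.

p̂_st ≈ 0.2154, SE ≈ 0.0275

N = 3100; stratum weights W_h = N_h/N.
p̂_st = Σ W_h p̂_h = (475·0.462 + 1450·0.165 + 1175·0.178)/3100 = 0.21544
V̂(p̂_st) = Σ W_h² p̂_h(1−p̂_h)/(n_h−1):
  stratum 1: (475/3100)²·0.462·0.538/25 = 0.000233425
  stratum 2: (1450/3100)²·0.165·0.835/96 = 0.000313987
  stratum 3: (1175/3100)²·0.178·0.822/100 = 0.000210206
V̂(p̂_st) = 0.000757618; SE = √V̂ = 0.0275249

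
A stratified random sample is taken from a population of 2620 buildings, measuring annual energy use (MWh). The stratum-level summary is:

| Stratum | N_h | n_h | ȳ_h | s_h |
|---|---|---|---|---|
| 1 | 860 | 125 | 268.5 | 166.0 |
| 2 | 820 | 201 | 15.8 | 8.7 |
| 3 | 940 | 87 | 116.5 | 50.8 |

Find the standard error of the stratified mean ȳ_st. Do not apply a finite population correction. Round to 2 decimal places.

V̂(ȳ_st) = Σ W_h² s_h²/n_h, with W_h = N_h/N and N = 2620:
  stratum 1: (860/2620)²·166.0²/125 = 23.752
  stratum 2: (820/2620)²·8.7²/201 = 0.0368865
  stratum 3: (940/2620)²·50.8²/87 = 3.81822
V̂(ȳ_st) = 27.6071
SE(ȳ_st) = √27.6071 = 5.25425

SE(ȳ_st) ≈ 5.25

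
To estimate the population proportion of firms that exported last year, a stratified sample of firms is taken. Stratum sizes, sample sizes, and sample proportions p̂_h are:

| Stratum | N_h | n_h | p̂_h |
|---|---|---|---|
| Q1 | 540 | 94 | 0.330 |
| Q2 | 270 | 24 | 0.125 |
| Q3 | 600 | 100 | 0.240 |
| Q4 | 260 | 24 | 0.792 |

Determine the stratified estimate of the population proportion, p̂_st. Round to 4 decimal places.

p̂_st ≈ 0.3364

N = 1670; stratum weights W_h = N_h/N.
p̂_st = Σ W_h p̂_h = (540·0.330 + 270·0.125 + 600·0.240 + 260·0.792)/1670 = 0.33645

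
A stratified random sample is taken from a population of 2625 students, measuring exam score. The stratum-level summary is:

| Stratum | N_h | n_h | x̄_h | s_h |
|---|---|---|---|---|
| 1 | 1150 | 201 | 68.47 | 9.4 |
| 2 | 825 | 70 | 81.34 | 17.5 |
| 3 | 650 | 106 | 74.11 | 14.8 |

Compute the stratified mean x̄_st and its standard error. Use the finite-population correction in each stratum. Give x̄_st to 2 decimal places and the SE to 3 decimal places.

x̄_st = Σ W_h x̄_h = (1150·68.47 + 825·81.34 + 650·74.11)/2625 = 73.91143
V̂(x̄_st) = Σ W_h² (1 − n_h/N_h) s_h²/n_h, with W_h = N_h/N and N = 2625:
  stratum 1: (1150/2625)²·(1 − 201/1150)·9.4²/201 = 0.069625
  stratum 2: (825/2625)²·(1 − 70/825)·17.5²/70 = 0.395476
  stratum 3: (650/2625)²·(1 − 106/650)·14.8²/106 = 0.10604
V̂(x̄_st) = 0.571142
SE(x̄_st) = √0.571142 = 0.755739

x̄_st ≈ 73.91, SE ≈ 0.756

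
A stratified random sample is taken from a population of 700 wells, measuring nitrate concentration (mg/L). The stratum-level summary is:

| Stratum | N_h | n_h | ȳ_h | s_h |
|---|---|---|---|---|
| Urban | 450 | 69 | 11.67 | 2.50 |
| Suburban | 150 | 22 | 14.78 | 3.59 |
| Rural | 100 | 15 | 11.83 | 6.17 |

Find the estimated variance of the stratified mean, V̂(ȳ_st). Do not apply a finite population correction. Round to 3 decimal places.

V̂(ȳ_st) ≈ 0.116

V̂(ȳ_st) = Σ W_h² s_h²/n_h, with W_h = N_h/N and N = 700:
  stratum Urban: (450/700)²·2.50²/69 = 0.0374335
  stratum Suburban: (150/700)²·3.59²/22 = 0.0269
  stratum Rural: (100/700)²·6.17²/15 = 0.0517944
V̂(ȳ_st) = 0.116128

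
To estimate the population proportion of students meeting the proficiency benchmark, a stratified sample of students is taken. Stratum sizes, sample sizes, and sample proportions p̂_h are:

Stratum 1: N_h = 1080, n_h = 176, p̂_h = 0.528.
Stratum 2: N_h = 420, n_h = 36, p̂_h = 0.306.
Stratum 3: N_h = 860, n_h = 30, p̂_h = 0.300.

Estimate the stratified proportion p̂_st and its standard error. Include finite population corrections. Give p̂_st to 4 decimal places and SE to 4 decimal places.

p̂_st ≈ 0.4054, SE ≈ 0.0368

N = 2360; stratum weights W_h = N_h/N.
p̂_st = Σ W_h p̂_h = (1080·0.528 + 420·0.306 + 860·0.300)/2360 = 0.40541
V̂(p̂_st) = Σ W_h² (1 − n_h/N_h) p̂_h(1−p̂_h)/(n_h−1):
  stratum 1: (1080/2360)²·(1 − 176/1080)·0.528·0.472/175 = 0.000249635
  stratum 2: (420/2360)²·(1 − 36/420)·0.306·0.694/35 = 0.000175699
  stratum 3: (860/2360)²·(1 − 30/860)·0.300·0.700/29 = 0.000928055
V̂(p̂_st) = 0.00135339; SE = √V̂ = 0.0367884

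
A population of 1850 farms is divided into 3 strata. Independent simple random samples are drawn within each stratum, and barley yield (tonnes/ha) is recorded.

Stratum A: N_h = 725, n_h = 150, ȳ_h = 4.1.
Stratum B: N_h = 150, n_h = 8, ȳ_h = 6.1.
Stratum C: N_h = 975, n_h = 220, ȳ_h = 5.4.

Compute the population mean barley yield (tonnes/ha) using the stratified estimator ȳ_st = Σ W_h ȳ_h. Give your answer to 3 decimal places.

N = Σ N_h = 1850. Stratum weights W_h = N_h/N.
ȳ_st = (725·4.1 + 150·6.1 + 975·5.4) / 1850 = 4.94730

ȳ_st ≈ 4.947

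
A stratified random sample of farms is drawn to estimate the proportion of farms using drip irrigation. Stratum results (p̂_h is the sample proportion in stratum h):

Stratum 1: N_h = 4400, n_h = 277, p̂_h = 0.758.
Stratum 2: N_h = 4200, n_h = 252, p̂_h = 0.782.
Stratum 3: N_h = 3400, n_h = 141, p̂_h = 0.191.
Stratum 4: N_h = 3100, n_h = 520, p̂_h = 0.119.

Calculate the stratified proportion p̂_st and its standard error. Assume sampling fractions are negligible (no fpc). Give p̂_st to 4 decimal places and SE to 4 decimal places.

N = 15100; stratum weights W_h = N_h/N.
p̂_st = Σ W_h p̂_h = (4400·0.758 + 4200·0.782 + 3400·0.191 + 3100·0.119)/15100 = 0.50582
V̂(p̂_st) = Σ W_h² p̂_h(1−p̂_h)/(n_h−1):
  stratum 1: (4400/15100)²·0.758·0.242/276 = 5.64322e-05
  stratum 2: (4200/15100)²·0.782·0.218/251 = 5.25453e-05
  stratum 3: (3400/15100)²·0.191·0.809/140 = 5.59574e-05
  stratum 4: (3100/15100)²·0.119·0.881/519 = 8.51383e-06
V̂(p̂_st) = 0.000173449; SE = √V̂ = 0.01317

p̂_st ≈ 0.5058, SE ≈ 0.0132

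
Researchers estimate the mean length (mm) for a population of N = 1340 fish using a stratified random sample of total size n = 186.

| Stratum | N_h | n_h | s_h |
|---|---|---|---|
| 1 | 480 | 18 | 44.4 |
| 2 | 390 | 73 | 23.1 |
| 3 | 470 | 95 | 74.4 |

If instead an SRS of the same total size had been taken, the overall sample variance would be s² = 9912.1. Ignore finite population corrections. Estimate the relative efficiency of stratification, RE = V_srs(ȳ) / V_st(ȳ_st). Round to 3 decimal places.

V̂(ȳ_st) = Σ W_h² s_h²/n_h, with W_h = N_h/N and N = 1340:
  stratum 1: (480/1340)²·44.4²/18 = 14.0529
  stratum 2: (390/1340)²·23.1²/73 = 0.619185
  stratum 3: (470/1340)²·74.4²/95 = 7.16817
V_st = 21.8403
V_srs = s²/n = 9912.1/186 = 53.2909
Relative efficiency = V_srs / V_st = 53.2909/21.8403 = 2.4400

RE ≈ 2.440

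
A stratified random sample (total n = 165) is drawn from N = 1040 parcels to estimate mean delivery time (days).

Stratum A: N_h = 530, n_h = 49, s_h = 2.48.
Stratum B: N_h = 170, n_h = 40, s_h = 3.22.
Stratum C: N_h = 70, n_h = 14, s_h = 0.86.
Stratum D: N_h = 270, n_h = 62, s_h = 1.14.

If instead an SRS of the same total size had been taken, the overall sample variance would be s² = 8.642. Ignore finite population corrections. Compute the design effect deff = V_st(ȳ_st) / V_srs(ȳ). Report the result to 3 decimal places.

V̂(ȳ_st) = Σ W_h² s_h²/n_h, with W_h = N_h/N and N = 1040:
  stratum A: (530/1040)²·2.48²/49 = 0.0325981
  stratum B: (170/1040)²·3.22²/40 = 0.00692601
  stratum C: (70/1040)²·0.86²/14 = 0.000239331
  stratum D: (270/1040)²·1.14²/62 = 0.00141279
V_st = 0.0411762
V_srs = s²/n = 8.642/165 = 0.0523758
deff = V_st / V_srs = 0.0411762/0.0523758 = 0.7862

deff ≈ 0.786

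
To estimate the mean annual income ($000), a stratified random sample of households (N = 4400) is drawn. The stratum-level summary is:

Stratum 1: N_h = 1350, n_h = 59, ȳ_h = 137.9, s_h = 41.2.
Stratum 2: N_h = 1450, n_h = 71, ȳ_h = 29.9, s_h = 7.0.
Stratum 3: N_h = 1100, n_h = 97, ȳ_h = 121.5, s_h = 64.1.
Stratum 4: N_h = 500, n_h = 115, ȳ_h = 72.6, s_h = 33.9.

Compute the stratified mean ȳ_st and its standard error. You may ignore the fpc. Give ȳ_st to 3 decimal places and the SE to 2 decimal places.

ȳ_st = Σ W_h ȳ_h = (1350·137.9 + 1450·29.9 + 1100·121.5 + 500·72.6)/4400 = 90.78864
V̂(ȳ_st) = Σ W_h² s_h²/n_h, with W_h = N_h/N and N = 4400:
  stratum 1: (1350/4400)²·41.2²/59 = 2.70835
  stratum 2: (1450/4400)²·7.0²/71 = 0.0749494
  stratum 3: (1100/4400)²·64.1²/97 = 2.64743
  stratum 4: (500/4400)²·33.9²/115 = 0.129044
V̂(ȳ_st) = 5.55977
SE(ȳ_st) = √5.55977 = 2.35792

ȳ_st ≈ 90.789, SE ≈ 2.36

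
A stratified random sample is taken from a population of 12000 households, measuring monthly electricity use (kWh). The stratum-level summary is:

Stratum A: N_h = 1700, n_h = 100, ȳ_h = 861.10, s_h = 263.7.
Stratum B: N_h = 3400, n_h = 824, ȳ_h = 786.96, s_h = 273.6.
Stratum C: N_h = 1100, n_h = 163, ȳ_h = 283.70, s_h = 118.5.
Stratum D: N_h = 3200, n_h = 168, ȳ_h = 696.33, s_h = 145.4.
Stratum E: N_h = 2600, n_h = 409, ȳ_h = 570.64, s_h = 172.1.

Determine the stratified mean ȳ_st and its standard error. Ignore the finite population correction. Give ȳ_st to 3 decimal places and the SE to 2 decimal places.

ȳ_st = Σ W_h ȳ_h = (1700·861.10 + 3400·786.96 + 1100·283.70 + 3200·696.33 + 2600·570.64)/12000 = 680.29367
V̂(ȳ_st) = Σ W_h² s_h²/n_h, with W_h = N_h/N and N = 12000:
  stratum A: (1700/12000)²·263.7²/100 = 13.9558
  stratum B: (3400/12000)²·273.6²/824 = 7.2929
  stratum C: (1100/12000)²·118.5²/163 = 0.723889
  stratum D: (3200/12000)²·145.4²/168 = 8.94864
  stratum E: (2600/12000)²·172.1²/409 = 3.39956
V̂(ȳ_st) = 34.3208
SE(ȳ_st) = √34.3208 = 5.8584

ȳ_st ≈ 680.294, SE ≈ 5.86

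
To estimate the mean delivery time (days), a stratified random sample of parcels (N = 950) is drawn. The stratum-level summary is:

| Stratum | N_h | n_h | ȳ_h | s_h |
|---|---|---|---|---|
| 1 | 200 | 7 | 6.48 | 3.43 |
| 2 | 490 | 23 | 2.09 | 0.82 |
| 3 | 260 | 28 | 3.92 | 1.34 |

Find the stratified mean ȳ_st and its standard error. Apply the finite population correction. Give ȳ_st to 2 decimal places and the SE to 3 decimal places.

ȳ_st = Σ W_h ȳ_h = (200·6.48 + 490·2.09 + 260·3.92)/950 = 3.51505
V̂(ȳ_st) = Σ W_h² (1 − n_h/N_h) s_h²/n_h, with W_h = N_h/N and N = 950:
  stratum 1: (200/950)²·(1 − 7/200)·3.43²/7 = 0.0718837
  stratum 2: (490/950)²·(1 − 23/490)·0.82²/23 = 0.00741252
  stratum 3: (260/950)²·(1 − 28/260)·1.34²/28 = 0.00428613
V̂(ȳ_st) = 0.0835823
SE(ȳ_st) = √0.0835823 = 0.289106

ȳ_st ≈ 3.52, SE ≈ 0.289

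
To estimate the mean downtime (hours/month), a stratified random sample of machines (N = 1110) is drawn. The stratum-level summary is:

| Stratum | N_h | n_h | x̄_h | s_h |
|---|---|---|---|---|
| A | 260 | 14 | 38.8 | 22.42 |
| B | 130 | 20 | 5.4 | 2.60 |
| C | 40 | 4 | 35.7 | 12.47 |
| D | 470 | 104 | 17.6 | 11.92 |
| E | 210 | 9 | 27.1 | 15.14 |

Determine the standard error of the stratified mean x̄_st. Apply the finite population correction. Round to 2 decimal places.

SE(x̄_st) ≈ 1.73

V̂(x̄_st) = Σ W_h² (1 − n_h/N_h) s_h²/n_h, with W_h = N_h/N and N = 1110:
  stratum A: (260/1110)²·(1 − 14/260)·22.42²/14 = 1.86383
  stratum B: (130/1110)²·(1 − 20/130)·2.60²/20 = 0.0039229
  stratum C: (40/1110)²·(1 − 4/40)·12.47²/4 = 0.0454349
  stratum D: (470/1110)²·(1 − 104/470)·11.92²/104 = 0.190745
  stratum E: (210/1110)²·(1 − 9/210)·15.14²/9 = 0.872527
V̂(x̄_st) = 2.97646
SE(x̄_st) = √2.97646 = 1.72524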